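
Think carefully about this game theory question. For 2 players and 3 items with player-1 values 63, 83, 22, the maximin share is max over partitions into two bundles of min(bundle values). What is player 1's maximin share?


Step 1: Item values = 63, 83, 22
Step 2: Enumerate all 2-bundle partitions and take the smaller bundle:
  Partition 1: {63} vs {83,22} -> bundles 63, 105; min = 63
  Partition 2: {83} vs {63,22} -> bundles 83, 85; min = 83
  Partition 3: {22} vs {63,83} -> bundles 22, 146; min = 22
Step 3: MMS = max(63, 83, 22) = 83

83


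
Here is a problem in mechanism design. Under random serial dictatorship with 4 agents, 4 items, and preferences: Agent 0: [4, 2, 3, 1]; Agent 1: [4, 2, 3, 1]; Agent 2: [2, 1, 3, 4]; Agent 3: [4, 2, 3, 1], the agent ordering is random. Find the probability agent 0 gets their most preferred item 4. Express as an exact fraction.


Step 1: Agent 0 wants item 4
Step 2: There are 24 possible orderings of agents
Step 3: In 8 orderings, agent 0 gets item 4
Step 4: Probability = 8/24 = 1/3

1/3


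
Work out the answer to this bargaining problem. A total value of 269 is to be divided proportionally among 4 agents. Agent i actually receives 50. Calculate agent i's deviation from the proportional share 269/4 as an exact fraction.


Step 1: Proportional share = 269/4
Step 2: Agent's actual allocation = 50
Step 3: Excess = 50 - 269/4 = -69/4

-69/4


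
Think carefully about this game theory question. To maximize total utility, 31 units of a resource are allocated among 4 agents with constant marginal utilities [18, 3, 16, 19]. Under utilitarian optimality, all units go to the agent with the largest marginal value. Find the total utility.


Step 1: The marginal utilities are [18, 3, 16, 19]
Step 2: The highest marginal utility is 19
Step 3: All 31 units go to that agent
Step 4: Total utility = 19 * 31 = 589

589


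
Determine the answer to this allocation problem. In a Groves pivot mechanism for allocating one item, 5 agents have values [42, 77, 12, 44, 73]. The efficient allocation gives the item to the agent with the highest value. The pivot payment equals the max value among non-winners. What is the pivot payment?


Step 1: The efficient winner is agent 1 with value 77
Step 2: Other agents' values: [42, 12, 44, 73]
Step 3: Pivot payment = max(others) = 73
Step 4: The winner pays 73

73


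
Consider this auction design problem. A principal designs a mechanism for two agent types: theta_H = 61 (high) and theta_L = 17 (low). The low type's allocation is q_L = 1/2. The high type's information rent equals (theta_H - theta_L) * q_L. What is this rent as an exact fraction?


Step 1: theta_H - theta_L = 61 - 17 = 44
Step 2: Information rent = (theta_H - theta_L) * q_L
Step 3: = 44 * 1/2
Step 4: = 22

22


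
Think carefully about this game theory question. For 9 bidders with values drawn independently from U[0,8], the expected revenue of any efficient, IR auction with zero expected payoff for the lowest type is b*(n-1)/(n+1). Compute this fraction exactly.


Step 1: By Revenue Equivalence, expected revenue = b*(n-1)/(n+1)
Step 2: Substituting n = 9, b = 8
Step 3: Revenue = 8*(9-1)/(9+1) = 8*8/10
Step 4: Revenue = 64/10 = 32/5

32/5


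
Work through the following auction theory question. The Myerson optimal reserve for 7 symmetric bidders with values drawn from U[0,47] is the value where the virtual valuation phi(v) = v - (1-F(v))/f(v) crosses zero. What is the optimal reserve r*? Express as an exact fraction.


Step 1: For U[0,47], F(v) = v/47 and f(v) = 1/47
Step 2: phi(v) = v - (1 - v/47)/(1/47) = v - (47 - v) = 2v - 47
Step 3: Set phi(r*) = 0: 2r* - 47 = 0
Step 4: r* = 47/2 (the number of bidders n = 7 does not enter)

47/2


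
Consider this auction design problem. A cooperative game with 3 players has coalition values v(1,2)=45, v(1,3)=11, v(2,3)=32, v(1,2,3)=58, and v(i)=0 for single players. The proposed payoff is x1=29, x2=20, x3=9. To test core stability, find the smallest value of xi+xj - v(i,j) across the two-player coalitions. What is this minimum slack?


Step 1: Slack for coalition (1,2): x1+x2 - v12 = 49 - 45 = 4
Step 2: Slack for coalition (1,3): x1+x3 - v13 = 38 - 11 = 27
Step 3: Slack for coalition (2,3): x2+x3 - v23 = 29 - 32 = -3
Step 4: Minimum slack = min(4, 27, -3) = -3, attained by (2,3); coalition (2,3) can block (slack < 0), so the allocation is not in the core

-3


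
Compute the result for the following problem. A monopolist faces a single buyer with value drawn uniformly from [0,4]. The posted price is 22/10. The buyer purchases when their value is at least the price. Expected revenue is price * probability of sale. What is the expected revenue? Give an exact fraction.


Step 1: Posted price r = 11/5, value support [0,4]
Step 2: P(v >= r) = (4 - 11/5)/4 = 9/20
Step 3: Expected revenue = r * P(v >= r) = 11/5 * 9/20
Step 4: Revenue = 99/100

99/100


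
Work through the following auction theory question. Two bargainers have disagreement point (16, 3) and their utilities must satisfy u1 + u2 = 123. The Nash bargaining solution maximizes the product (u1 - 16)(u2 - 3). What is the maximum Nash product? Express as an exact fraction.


Step 1: The Nash solution splits surplus symmetrically above the disagreement point
Step 2: u1 = (total + d1 - d2)/2 = (123 + 16 - 3)/2 = 68
Step 3: u2 = (total - d1 + d2)/2 = (123 - 16 + 3)/2 = 55
Step 4: Nash product = (68 - 16) * (55 - 3)
Step 5: = 52 * 52 = 2704

2704


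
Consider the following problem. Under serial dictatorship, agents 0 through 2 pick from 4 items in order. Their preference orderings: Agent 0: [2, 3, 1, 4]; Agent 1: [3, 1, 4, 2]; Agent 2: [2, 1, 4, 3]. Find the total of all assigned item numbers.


Step 1: Agent 0 picks item 2
Step 2: Agent 1 picks item 3
Step 3: Agent 2 picks item 1
Step 4: Sum = 2 + 3 + 1 = 6

6


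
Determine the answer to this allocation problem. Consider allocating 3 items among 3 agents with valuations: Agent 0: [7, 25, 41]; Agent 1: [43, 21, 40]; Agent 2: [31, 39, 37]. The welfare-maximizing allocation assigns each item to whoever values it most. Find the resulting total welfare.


Step 1: For each item, find the maximum value among all agents.
Step 2: Item 0 -> Agent 1 (value 43)
Step 3: Item 1 -> Agent 2 (value 39)
Step 4: Item 2 -> Agent 0 (value 41)
Step 5: Total welfare = 43 + 39 + 41 = 123

123


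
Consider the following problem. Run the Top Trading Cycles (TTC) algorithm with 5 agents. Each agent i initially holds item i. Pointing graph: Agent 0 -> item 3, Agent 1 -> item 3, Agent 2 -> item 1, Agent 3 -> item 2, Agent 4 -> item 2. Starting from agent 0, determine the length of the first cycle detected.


Step 1: Trace the pointer graph from agent 0: 0 -> 3 -> 2 -> 1 -> 3
Step 2: A cycle is detected when we revisit agent 3
Step 3: The cycle is: 3 -> 2 -> 1 -> 3
Step 4: Cycle length = 3

3


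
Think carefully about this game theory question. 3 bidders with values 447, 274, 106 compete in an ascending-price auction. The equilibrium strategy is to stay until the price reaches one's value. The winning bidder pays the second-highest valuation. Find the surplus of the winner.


Step 1: Identify the highest value: 447
Step 2: Identify the second-highest value: 274
Step 3: The final price = second-highest value = 274
Step 4: Surplus = 447 - 274 = 173

173


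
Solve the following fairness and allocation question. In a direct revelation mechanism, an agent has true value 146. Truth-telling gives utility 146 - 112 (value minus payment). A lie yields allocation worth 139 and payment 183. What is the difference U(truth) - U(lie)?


Step 1: U(truth) = value - payment = 146 - 112 = 34
Step 2: U(lie) = allocation - payment = 139 - 183 = -44
Step 3: IC gap = 34 - (-44) = 78

78


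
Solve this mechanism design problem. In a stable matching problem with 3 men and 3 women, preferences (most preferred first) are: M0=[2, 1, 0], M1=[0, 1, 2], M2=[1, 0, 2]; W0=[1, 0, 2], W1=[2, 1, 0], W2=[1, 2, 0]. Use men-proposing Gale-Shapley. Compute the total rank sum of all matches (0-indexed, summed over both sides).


Step 1: Run Gale-Shapley (men propose, women hold best offer):
  M0 proposes to W2; she accepts
  M1 proposes to W0; she accepts
  M2 proposes to W1; she accepts
Step 2: Final matching: W0-M1, W1-M2, W2-M0
Step 3: 0-indexed ranks (man's rank of his match, then woman's): 0 + 0 + 0 + 0 + 0 + 2
Step 4: Total rank sum = 2

2


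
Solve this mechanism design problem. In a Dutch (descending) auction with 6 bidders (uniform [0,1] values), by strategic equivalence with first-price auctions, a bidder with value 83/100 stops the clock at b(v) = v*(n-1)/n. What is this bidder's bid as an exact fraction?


Step 1: Dutch auctions are strategically equivalent to first-price auctions
Step 2: The equilibrium bid is b(v) = v*(n-1)/n
Step 3: b = 83/100 * 5/6
Step 4: b = 83/120

83/120


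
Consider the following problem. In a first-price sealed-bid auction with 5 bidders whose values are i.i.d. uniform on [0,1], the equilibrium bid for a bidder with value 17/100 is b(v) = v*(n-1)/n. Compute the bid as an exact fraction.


Step 1: The symmetric BNE bidding function is b(v) = v * (n-1) / n
Step 2: Substitute v = 17/100 and n = 5
Step 3: b = 17/100 * 4/5
Step 4: b = 17/125

17/125


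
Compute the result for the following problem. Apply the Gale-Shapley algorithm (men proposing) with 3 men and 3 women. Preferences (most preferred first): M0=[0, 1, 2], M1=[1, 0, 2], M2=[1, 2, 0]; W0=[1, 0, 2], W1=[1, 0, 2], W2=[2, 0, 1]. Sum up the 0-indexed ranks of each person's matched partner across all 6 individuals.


Step 1: Run Gale-Shapley (men propose, women hold best offer):
  M0 proposes to W0; she accepts
  M1 proposes to W1; she accepts
  M2 proposes to W1; rejected
  M2 proposes to W2; she accepts
Step 2: Final matching: W0-M0, W1-M1, W2-M2
Step 3: 0-indexed ranks (man's rank of his match, then woman's): 0 + 1 + 0 + 0 + 1 + 0
Step 4: Total rank sum = 2

2


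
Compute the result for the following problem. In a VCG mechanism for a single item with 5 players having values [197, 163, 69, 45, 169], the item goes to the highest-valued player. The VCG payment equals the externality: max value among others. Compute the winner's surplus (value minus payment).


Step 1: The winner is the agent with the highest value: agent 0 with value 197
Step 2: Values of other agents: [163, 69, 45, 169]
Step 3: VCG payment = max of others' values = 169
Step 4: Surplus = 197 - 169 = 28

28


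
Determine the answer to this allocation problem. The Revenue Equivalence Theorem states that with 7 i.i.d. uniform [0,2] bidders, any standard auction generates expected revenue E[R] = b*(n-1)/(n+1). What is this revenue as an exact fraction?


Step 1: By Revenue Equivalence, expected revenue = b*(n-1)/(n+1)
Step 2: Substituting n = 7, b = 2
Step 3: Revenue = 2*(7-1)/(7+1) = 2*6/8
Step 4: Revenue = 12/8 = 3/2

3/2


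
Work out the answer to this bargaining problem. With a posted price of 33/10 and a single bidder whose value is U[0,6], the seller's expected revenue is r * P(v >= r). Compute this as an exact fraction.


Step 1: Posted price r = 33/10, value support [0,6]
Step 2: P(v >= r) = (6 - 33/10)/6 = 9/20
Step 3: Expected revenue = r * P(v >= r) = 33/10 * 9/20
Step 4: Revenue = 297/200

297/200


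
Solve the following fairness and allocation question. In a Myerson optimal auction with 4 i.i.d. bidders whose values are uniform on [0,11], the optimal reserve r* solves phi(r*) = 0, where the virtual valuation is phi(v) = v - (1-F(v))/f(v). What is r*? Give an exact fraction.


Step 1: For U[0,11], F(v) = v/11 and f(v) = 1/11
Step 2: phi(v) = v - (1 - v/11)/(1/11) = v - (11 - v) = 2v - 11
Step 3: Set phi(r*) = 0: 2r* - 11 = 0
Step 4: r* = 11/2 (the number of bidders n = 4 does not enter)

11/2


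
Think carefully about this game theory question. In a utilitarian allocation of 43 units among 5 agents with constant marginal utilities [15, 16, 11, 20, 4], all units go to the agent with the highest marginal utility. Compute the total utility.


Step 1: The marginal utilities are [15, 16, 11, 20, 4]
Step 2: The highest marginal utility is 20
Step 3: All 43 units go to that agent
Step 4: Total utility = 20 * 43 = 860

860


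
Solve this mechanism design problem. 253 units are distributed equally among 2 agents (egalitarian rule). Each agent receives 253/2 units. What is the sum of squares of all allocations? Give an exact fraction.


Step 1: Each agent's share = 253/2
Step 2: Square of each share = (253/2)^2 = 64009/4
Step 3: Sum of squares = 2 * 64009/4 = 64009/2

64009/2


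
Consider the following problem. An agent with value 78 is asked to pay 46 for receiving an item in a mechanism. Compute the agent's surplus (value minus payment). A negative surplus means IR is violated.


Step 1: Surplus = value - payment = 78 - 46 = 32
Step 2: IR is satisfied (surplus >= 0)

32


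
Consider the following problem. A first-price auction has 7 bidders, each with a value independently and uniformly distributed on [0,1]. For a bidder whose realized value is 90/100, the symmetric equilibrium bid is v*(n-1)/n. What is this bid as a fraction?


Step 1: The symmetric BNE bidding function is b(v) = v * (n-1) / n
Step 2: Substitute v = 9/10 and n = 7
Step 3: b = 9/10 * 6/7
Step 4: b = 27/35

27/35


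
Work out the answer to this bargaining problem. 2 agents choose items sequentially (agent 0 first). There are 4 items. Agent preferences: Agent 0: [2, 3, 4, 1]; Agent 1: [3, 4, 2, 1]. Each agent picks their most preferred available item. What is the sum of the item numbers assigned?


Step 1: Agent 0 picks item 2
Step 2: Agent 1 picks item 3
Step 3: Sum = 2 + 3 = 5

5


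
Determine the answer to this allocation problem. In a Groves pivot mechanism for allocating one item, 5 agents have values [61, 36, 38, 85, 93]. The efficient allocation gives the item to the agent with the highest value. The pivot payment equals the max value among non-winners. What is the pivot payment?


Step 1: The efficient winner is agent 4 with value 93
Step 2: Other agents' values: [61, 36, 38, 85]
Step 3: Pivot payment = max(others) = 85
Step 4: The winner pays 85

85


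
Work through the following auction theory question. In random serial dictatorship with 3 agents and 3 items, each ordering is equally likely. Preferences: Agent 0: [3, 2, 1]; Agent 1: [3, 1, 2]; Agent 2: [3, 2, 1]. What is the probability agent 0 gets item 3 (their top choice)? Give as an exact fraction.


Step 1: Agent 0 wants item 3
Step 2: There are 6 possible orderings of agents
Step 3: In 2 orderings, agent 0 gets item 3
Step 4: Probability = 2/6 = 1/3

1/3


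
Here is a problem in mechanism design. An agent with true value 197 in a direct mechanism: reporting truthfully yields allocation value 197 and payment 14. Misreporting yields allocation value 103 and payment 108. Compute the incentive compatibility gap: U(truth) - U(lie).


Step 1: U(truth) = value - payment = 197 - 14 = 183
Step 2: U(lie) = allocation - payment = 103 - 108 = -5
Step 3: IC gap = 183 - (-5) = 188

188


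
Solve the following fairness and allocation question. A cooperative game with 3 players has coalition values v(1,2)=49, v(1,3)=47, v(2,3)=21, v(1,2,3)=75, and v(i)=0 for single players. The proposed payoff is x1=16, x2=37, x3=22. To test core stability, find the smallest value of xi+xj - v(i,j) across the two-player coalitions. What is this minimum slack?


Step 1: Slack for coalition (1,2): x1+x2 - v12 = 53 - 49 = 4
Step 2: Slack for coalition (1,3): x1+x3 - v13 = 38 - 47 = -9
Step 3: Slack for coalition (2,3): x2+x3 - v23 = 59 - 21 = 38
Step 4: Minimum slack = min(4, -9, 38) = -9, attained by (1,3); coalition (1,3) can block (slack < 0), so the allocation is not in the core

-9


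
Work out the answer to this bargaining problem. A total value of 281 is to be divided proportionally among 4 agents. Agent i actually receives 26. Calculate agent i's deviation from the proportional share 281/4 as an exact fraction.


Step 1: Proportional share = 281/4
Step 2: Agent's actual allocation = 26
Step 3: Excess = 26 - 281/4 = -177/4

-177/4


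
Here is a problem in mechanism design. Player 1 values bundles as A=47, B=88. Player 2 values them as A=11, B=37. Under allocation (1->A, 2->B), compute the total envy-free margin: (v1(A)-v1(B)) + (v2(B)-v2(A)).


Step 1: Player 1's margin = v1(A) - v1(B) = 47 - 88 = -41
Step 2: Player 2's margin = v2(B) - v2(A) = 37 - 11 = 26
Step 3: Total margin = -41 + 26 = -15

-15


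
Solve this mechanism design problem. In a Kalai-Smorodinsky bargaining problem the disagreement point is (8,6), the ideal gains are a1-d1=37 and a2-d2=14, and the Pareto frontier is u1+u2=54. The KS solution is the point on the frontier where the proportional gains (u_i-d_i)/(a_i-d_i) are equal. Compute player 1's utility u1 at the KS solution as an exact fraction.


Step 1: At the KS point, (u1-d1)/r1 = (u2-d2)/r2 = t and u1+u2 = 54
Step 2: u1 = d1 + r1*t and u2 = d2 + r2*t, so (d1 + r1*t) + (d2 + r2*t) = 54
Step 3: t = (54 - 8 - 6)/(37 + 14) = 40/51
Step 4: u1 = d1 + r1*t = 8 + 37 * 40/51 = 1888/51
Step 5: (Check: u2 = d2 + r2*t = 866/51; u1+u2 = 1888/51 + 866/51 = 54, on the frontier.)

1888/51


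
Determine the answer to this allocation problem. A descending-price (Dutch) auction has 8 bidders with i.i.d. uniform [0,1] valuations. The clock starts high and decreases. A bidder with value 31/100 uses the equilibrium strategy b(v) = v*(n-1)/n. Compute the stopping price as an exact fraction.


Step 1: Dutch auctions are strategically equivalent to first-price auctions
Step 2: The equilibrium bid is b(v) = v*(n-1)/n
Step 3: b = 31/100 * 7/8
Step 4: b = 217/800

217/800


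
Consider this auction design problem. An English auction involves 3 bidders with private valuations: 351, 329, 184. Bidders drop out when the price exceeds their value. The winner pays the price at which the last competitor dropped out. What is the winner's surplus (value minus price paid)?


Step 1: Identify the highest value: 351
Step 2: Identify the second-highest value: 329
Step 3: The final price = second-highest value = 329
Step 4: Surplus = 351 - 329 = 22

22


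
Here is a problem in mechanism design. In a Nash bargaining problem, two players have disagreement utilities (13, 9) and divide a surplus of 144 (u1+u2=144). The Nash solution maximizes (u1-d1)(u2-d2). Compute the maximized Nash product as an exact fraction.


Step 1: The Nash solution splits surplus symmetrically above the disagreement point
Step 2: u1 = (total + d1 - d2)/2 = (144 + 13 - 9)/2 = 74
Step 3: u2 = (total - d1 + d2)/2 = (144 - 13 + 9)/2 = 70
Step 4: Nash product = (74 - 13) * (70 - 9)
Step 5: = 61 * 61 = 3721

3721


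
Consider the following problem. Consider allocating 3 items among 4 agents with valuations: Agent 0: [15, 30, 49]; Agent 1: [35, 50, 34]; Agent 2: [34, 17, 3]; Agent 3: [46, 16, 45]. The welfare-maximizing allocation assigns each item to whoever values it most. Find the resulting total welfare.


Step 1: For each item, find the maximum value among all agents.
Step 2: Item 0 -> Agent 3 (value 46)
Step 3: Item 1 -> Agent 1 (value 50)
Step 4: Item 2 -> Agent 0 (value 49)
Step 5: Total welfare = 46 + 50 + 49 = 145

145


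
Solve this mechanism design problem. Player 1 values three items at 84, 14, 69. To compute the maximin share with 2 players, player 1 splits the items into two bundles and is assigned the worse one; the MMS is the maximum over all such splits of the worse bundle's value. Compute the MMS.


Step 1: Item values = 84, 14, 69
Step 2: Enumerate all 2-bundle partitions and take the smaller bundle:
  Partition 1: {84} vs {14,69} -> bundles 84, 83; min = 83
  Partition 2: {14} vs {84,69} -> bundles 14, 153; min = 14
  Partition 3: {69} vs {84,14} -> bundles 69, 98; min = 69
Step 3: MMS = max(83, 14, 69) = 83

83


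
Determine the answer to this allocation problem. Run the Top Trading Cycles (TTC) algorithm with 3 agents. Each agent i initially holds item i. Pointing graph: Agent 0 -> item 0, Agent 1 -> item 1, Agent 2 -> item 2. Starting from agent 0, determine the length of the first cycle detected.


Step 1: Trace the pointer graph from agent 0: 0 -> 0
Step 2: A cycle is detected when we revisit agent 0
Step 3: The cycle is: 0 -> 0
Step 4: Cycle length = 1

1


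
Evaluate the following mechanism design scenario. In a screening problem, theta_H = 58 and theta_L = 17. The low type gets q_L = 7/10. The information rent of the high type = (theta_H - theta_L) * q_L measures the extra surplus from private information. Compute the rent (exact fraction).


Step 1: theta_H - theta_L = 58 - 17 = 41
Step 2: Information rent = (theta_H - theta_L) * q_L
Step 3: = 41 * 7/10
Step 4: = 287/10

287/10


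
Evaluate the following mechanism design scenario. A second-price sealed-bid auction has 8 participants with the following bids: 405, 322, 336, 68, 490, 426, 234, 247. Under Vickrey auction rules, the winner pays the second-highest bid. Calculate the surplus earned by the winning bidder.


Step 1: Sort bids in descending order: 490, 426, 405, 336, 322, 247, 234, 68
Step 2: The winning bid is the highest: 490
Step 3: The payment equals the second-highest bid: 426
Step 4: Surplus = winner's bid - payment = 490 - 426 = 64

64


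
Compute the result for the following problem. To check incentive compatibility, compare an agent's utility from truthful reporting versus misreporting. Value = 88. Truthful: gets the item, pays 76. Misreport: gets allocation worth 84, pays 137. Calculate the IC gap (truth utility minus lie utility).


Step 1: U(truth) = value - payment = 88 - 76 = 12
Step 2: U(lie) = allocation - payment = 84 - 137 = -53
Step 3: IC gap = 12 - (-53) = 65

65


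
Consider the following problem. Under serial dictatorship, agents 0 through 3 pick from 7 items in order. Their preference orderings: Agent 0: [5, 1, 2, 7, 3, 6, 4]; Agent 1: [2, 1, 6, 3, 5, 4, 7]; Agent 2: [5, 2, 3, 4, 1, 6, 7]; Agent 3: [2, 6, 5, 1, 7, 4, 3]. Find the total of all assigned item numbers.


Step 1: Agent 0 picks item 5
Step 2: Agent 1 picks item 2
Step 3: Agent 2 picks item 3
Step 4: Agent 3 picks item 6
Step 5: Sum = 5 + 2 + 3 + 6 = 16

16


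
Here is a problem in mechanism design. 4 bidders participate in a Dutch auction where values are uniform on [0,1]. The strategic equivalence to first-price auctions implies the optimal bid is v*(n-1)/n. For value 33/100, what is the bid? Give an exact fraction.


Step 1: Dutch auctions are strategically equivalent to first-price auctions
Step 2: The equilibrium bid is b(v) = v*(n-1)/n
Step 3: b = 33/100 * 3/4
Step 4: b = 99/400

99/400


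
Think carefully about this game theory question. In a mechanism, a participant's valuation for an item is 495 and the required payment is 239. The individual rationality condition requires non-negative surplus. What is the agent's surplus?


Step 1: Surplus = value - payment = 495 - 239 = 256
Step 2: IR is satisfied (surplus >= 0)

256


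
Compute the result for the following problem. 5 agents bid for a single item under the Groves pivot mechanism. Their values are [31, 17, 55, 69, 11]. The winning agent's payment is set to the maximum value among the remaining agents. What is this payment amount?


Step 1: The efficient winner is agent 3 with value 69
Step 2: Other agents' values: [31, 17, 55, 11]
Step 3: Pivot payment = max(others) = 55
Step 4: The winner pays 55

55


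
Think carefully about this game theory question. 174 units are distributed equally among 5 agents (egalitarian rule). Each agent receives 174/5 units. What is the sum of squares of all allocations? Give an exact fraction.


Step 1: Each agent's share = 174/5
Step 2: Square of each share = (174/5)^2 = 30276/25
Step 3: Sum of squares = 5 * 30276/25 = 30276/5

30276/5


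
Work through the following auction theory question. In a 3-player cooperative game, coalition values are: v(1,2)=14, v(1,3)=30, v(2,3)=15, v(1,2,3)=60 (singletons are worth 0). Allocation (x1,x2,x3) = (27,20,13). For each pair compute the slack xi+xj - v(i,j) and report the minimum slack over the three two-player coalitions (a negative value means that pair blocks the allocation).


Step 1: Slack for coalition (1,2): x1+x2 - v12 = 47 - 14 = 33
Step 2: Slack for coalition (1,3): x1+x3 - v13 = 40 - 30 = 10
Step 3: Slack for coalition (2,3): x2+x3 - v23 = 33 - 15 = 18
Step 4: Minimum slack = min(33, 10, 18) = 10, attained by (1,3); no pair can gain by deviating, so the allocation is in the core

10


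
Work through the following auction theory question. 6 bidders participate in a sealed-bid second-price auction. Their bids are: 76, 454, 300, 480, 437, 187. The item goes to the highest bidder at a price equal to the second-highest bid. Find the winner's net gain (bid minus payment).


Step 1: Sort bids in descending order: 480, 454, 437, 300, 187, 76
Step 2: The winning bid is the highest: 480
Step 3: The payment equals the second-highest bid: 454
Step 4: Surplus = winner's bid - payment = 480 - 454 = 26

26


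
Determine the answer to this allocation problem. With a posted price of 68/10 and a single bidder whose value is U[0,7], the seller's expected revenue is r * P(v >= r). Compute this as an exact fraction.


Step 1: Posted price r = 34/5, value support [0,7]
Step 2: P(v >= r) = (7 - 34/5)/7 = 1/35
Step 3: Expected revenue = r * P(v >= r) = 34/5 * 1/35
Step 4: Revenue = 34/175

34/175


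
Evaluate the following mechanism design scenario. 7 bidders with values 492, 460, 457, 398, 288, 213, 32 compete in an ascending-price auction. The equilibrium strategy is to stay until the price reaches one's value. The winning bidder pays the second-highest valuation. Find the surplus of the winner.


Step 1: Identify the highest value: 492
Step 2: Identify the second-highest value: 460
Step 3: The final price = second-highest value = 460
Step 4: Surplus = 492 - 460 = 32

32


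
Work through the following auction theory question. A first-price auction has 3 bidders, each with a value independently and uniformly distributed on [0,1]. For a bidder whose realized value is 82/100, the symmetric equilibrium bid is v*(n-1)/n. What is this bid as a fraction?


Step 1: The symmetric BNE bidding function is b(v) = v * (n-1) / n
Step 2: Substitute v = 41/50 and n = 3
Step 3: b = 41/50 * 2/3
Step 4: b = 41/75

41/75


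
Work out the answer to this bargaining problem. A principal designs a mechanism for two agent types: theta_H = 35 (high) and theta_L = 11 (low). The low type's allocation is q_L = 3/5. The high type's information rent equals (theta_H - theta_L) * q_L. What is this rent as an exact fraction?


Step 1: theta_H - theta_L = 35 - 11 = 24
Step 2: Information rent = (theta_H - theta_L) * q_L
Step 3: = 24 * 3/5
Step 4: = 72/5

72/5


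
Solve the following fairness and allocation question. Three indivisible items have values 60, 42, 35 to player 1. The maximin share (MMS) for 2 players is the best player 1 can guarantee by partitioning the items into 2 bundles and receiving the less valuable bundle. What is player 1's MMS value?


Step 1: Item values = 60, 42, 35
Step 2: Enumerate all 2-bundle partitions and take the smaller bundle:
  Partition 1: {60} vs {42,35} -> bundles 60, 77; min = 60
  Partition 2: {42} vs {60,35} -> bundles 42, 95; min = 42
  Partition 3: {35} vs {60,42} -> bundles 35, 102; min = 35
Step 3: MMS = max(60, 42, 35) = 60

60


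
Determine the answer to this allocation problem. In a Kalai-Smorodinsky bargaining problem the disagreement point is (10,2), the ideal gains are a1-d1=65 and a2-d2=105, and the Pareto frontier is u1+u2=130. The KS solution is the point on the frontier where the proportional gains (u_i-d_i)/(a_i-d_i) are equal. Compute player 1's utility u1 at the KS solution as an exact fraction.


Step 1: At the KS point, (u1-d1)/r1 = (u2-d2)/r2 = t and u1+u2 = 130
Step 2: u1 = d1 + r1*t and u2 = d2 + r2*t, so (d1 + r1*t) + (d2 + r2*t) = 130
Step 3: t = (130 - 10 - 2)/(65 + 105) = 118/170 = 59/85
Step 4: u1 = d1 + r1*t = 10 + 65 * 59/85 = 937/17
Step 5: (Check: u2 = d2 + r2*t = 1273/17; u1+u2 = 937/17 + 1273/17 = 130, on the frontier.)

937/17


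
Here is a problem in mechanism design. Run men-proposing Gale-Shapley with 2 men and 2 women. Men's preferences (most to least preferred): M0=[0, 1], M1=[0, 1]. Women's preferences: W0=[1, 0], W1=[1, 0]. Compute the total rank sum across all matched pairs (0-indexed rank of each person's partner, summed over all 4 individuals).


Step 1: Run Gale-Shapley (men propose, women hold best offer):
  M0 proposes to W0; she accepts
  M1 proposes to W0; she switches from M0
  M0 proposes to W1; she accepts
Step 2: Final matching: W0-M1, W1-M0
Step 3: 0-indexed ranks (man's rank of his match, then woman's): 0 + 0 + 1 + 1
Step 4: Total rank sum = 2

2


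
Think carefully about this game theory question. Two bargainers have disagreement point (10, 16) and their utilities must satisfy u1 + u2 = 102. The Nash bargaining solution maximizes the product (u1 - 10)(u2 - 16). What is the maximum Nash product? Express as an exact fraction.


Step 1: The Nash solution splits surplus symmetrically above the disagreement point
Step 2: u1 = (total + d1 - d2)/2 = (102 + 10 - 16)/2 = 48
Step 3: u2 = (total - d1 + d2)/2 = (102 - 10 + 16)/2 = 54
Step 4: Nash product = (48 - 10) * (54 - 16)
Step 5: = 38 * 38 = 1444

1444


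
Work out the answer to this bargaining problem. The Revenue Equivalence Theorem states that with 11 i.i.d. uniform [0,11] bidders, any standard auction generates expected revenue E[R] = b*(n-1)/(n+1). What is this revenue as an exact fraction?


Step 1: By Revenue Equivalence, expected revenue = b*(n-1)/(n+1)
Step 2: Substituting n = 11, b = 11
Step 3: Revenue = 11*(11-1)/(11+1) = 11*10/12
Step 4: Revenue = 110/12 = 55/6

55/6


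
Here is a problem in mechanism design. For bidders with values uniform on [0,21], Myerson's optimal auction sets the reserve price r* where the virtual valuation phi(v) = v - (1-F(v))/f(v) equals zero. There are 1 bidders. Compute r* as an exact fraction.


Step 1: For U[0,21], F(v) = v/21 and f(v) = 1/21
Step 2: phi(v) = v - (1 - v/21)/(1/21) = v - (21 - v) = 2v - 21
Step 3: Set phi(r*) = 0: 2r* - 21 = 0
Step 4: r* = 21/2 (the number of bidders n = 1 does not enter)

21/2


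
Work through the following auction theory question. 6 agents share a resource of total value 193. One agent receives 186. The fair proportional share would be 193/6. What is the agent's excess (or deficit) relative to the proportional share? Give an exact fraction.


Step 1: Proportional share = 193/6
Step 2: Agent's actual allocation = 186
Step 3: Excess = 186 - 193/6 = 923/6

923/6


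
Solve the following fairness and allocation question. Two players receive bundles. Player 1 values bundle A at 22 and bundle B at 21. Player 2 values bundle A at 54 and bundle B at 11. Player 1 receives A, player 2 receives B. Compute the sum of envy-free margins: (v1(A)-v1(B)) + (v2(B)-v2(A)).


Step 1: Player 1's margin = v1(A) - v1(B) = 22 - 21 = 1
Step 2: Player 2's margin = v2(B) - v2(A) = 11 - 54 = -43
Step 3: Total margin = 1 + -43 = -42

-42


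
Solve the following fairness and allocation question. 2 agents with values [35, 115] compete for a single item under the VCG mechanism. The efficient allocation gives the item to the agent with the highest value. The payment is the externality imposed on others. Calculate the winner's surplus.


Step 1: The winner is the agent with the highest value: agent 1 with value 115
Step 2: Values of other agents: [35]
Step 3: VCG payment = max of others' values = 35
Step 4: Surplus = 115 - 35 = 80

80


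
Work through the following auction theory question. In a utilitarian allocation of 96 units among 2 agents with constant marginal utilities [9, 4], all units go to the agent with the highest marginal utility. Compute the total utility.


Step 1: The marginal utilities are [9, 4]
Step 2: The highest marginal utility is 9
Step 3: All 96 units go to that agent
Step 4: Total utility = 9 * 96 = 864

864


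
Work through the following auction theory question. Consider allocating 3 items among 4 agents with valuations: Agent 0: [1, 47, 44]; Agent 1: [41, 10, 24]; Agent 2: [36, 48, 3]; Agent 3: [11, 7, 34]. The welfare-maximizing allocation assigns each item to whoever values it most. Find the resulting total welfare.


Step 1: For each item, find the maximum value among all agents.
Step 2: Item 0 -> Agent 1 (value 41)
Step 3: Item 1 -> Agent 2 (value 48)
Step 4: Item 2 -> Agent 0 (value 44)
Step 5: Total welfare = 41 + 48 + 44 = 133

133


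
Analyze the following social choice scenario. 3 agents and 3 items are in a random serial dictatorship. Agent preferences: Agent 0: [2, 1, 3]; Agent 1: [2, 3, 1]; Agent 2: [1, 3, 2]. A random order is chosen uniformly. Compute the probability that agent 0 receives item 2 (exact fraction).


Step 1: Agent 0 wants item 2
Step 2: There are 6 possible orderings of agents
Step 3: In 3 orderings, agent 0 gets item 2
Step 4: Probability = 3/6 = 1/2

1/2


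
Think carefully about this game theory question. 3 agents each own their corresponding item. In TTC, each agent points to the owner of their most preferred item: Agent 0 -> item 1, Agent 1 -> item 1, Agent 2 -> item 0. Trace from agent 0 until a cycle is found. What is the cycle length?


Step 1: Trace the pointer graph from agent 0: 0 -> 1 -> 1
Step 2: A cycle is detected when we revisit agent 1
Step 3: The cycle is: 1 -> 1
Step 4: Cycle length = 1

1


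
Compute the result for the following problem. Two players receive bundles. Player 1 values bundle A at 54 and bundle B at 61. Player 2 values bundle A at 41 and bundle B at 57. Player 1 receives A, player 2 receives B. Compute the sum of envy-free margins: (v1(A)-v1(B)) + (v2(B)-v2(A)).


Step 1: Player 1's margin = v1(A) - v1(B) = 54 - 61 = -7
Step 2: Player 2's margin = v2(B) - v2(A) = 57 - 41 = 16
Step 3: Total margin = -7 + 16 = 9

9


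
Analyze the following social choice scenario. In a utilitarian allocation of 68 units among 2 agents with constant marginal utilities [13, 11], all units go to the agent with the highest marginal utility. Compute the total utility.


Step 1: The marginal utilities are [13, 11]
Step 2: The highest marginal utility is 13
Step 3: All 68 units go to that agent
Step 4: Total utility = 13 * 68 = 884

884


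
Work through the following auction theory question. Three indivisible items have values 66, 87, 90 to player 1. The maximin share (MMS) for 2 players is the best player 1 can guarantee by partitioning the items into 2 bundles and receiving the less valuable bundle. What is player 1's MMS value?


Step 1: Item values = 66, 87, 90
Step 2: Enumerate all 2-bundle partitions and take the smaller bundle:
  Partition 1: {66} vs {87,90} -> bundles 66, 177; min = 66
  Partition 2: {87} vs {66,90} -> bundles 87, 156; min = 87
  Partition 3: {90} vs {66,87} -> bundles 90, 153; min = 90
Step 3: MMS = max(66, 87, 90) = 90

90


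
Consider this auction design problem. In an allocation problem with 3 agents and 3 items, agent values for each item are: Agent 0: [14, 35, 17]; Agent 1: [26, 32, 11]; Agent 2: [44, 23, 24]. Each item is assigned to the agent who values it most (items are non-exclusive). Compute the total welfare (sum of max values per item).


Step 1: For each item, find the maximum value among all agents.
Step 2: Item 0 -> Agent 2 (value 44)
Step 3: Item 1 -> Agent 0 (value 35)
Step 4: Item 2 -> Agent 2 (value 24)
Step 5: Total welfare = 44 + 35 + 24 = 103

103


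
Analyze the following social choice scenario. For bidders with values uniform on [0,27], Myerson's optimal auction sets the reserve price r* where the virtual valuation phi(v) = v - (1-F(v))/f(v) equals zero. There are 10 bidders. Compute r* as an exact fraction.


Step 1: For U[0,27], F(v) = v/27 and f(v) = 1/27
Step 2: phi(v) = v - (1 - v/27)/(1/27) = v - (27 - v) = 2v - 27
Step 3: Set phi(r*) = 0: 2r* - 27 = 0
Step 4: r* = 27/2 (the number of bidders n = 10 does not enter)

27/2


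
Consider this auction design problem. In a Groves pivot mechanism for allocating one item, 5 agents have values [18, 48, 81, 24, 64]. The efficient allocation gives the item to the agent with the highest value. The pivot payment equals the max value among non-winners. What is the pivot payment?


Step 1: The efficient winner is agent 2 with value 81
Step 2: Other agents' values: [18, 48, 24, 64]
Step 3: Pivot payment = max(others) = 64
Step 4: The winner pays 64

64


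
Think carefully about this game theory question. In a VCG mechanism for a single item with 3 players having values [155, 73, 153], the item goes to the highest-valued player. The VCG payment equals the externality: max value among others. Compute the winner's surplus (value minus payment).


Step 1: The winner is the agent with the highest value: agent 0 with value 155
Step 2: Values of other agents: [73, 153]
Step 3: VCG payment = max of others' values = 153
Step 4: Surplus = 155 - 153 = 2

2


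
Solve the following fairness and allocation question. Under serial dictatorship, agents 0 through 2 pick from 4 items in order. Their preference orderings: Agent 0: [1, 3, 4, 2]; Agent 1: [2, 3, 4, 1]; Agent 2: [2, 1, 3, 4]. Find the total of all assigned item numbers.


Step 1: Agent 0 picks item 1
Step 2: Agent 1 picks item 2
Step 3: Agent 2 picks item 3
Step 4: Sum = 1 + 2 + 3 = 6

6


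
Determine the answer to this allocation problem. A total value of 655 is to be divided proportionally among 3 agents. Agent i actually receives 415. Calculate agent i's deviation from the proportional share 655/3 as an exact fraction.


Step 1: Proportional share = 655/3
Step 2: Agent's actual allocation = 415
Step 3: Excess = 415 - 655/3 = 590/3

590/3


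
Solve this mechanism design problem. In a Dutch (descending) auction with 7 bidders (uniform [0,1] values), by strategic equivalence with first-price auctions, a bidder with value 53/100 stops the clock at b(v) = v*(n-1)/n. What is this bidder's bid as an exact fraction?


Step 1: Dutch auctions are strategically equivalent to first-price auctions
Step 2: The equilibrium bid is b(v) = v*(n-1)/n
Step 3: b = 53/100 * 6/7
Step 4: b = 159/350

159/350


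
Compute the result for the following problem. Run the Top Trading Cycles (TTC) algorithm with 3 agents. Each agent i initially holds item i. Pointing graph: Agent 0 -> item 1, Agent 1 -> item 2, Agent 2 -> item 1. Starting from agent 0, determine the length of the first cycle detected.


Step 1: Trace the pointer graph from agent 0: 0 -> 1 -> 2 -> 1
Step 2: A cycle is detected when we revisit agent 1
Step 3: The cycle is: 1 -> 2 -> 1
Step 4: Cycle length = 2

2


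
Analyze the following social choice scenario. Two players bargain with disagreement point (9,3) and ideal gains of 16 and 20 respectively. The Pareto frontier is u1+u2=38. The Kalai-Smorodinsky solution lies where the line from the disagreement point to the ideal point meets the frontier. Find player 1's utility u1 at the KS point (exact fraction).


Step 1: At the KS point, (u1-d1)/r1 = (u2-d2)/r2 = t and u1+u2 = 38
Step 2: u1 = d1 + r1*t and u2 = d2 + r2*t, so (d1 + r1*t) + (d2 + r2*t) = 38
Step 3: t = (38 - 9 - 3)/(16 + 20) = 26/36 = 13/18
Step 4: u1 = d1 + r1*t = 9 + 16 * 13/18 = 185/9
Step 5: (Check: u2 = d2 + r2*t = 157/9; u1+u2 = 185/9 + 157/9 = 38, on the frontier.)

185/9


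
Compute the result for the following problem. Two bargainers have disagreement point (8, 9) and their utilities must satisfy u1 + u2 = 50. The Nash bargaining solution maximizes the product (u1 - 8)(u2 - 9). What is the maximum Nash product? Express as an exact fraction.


Step 1: The Nash solution splits surplus symmetrically above the disagreement point
Step 2: u1 = (total + d1 - d2)/2 = (50 + 8 - 9)/2 = 49/2
Step 3: u2 = (total - d1 + d2)/2 = (50 - 8 + 9)/2 = 51/2
Step 4: Nash product = (49/2 - 8) * (51/2 - 9)
Step 5: = 33/2 * 33/2 = 1089/4

1089/4
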